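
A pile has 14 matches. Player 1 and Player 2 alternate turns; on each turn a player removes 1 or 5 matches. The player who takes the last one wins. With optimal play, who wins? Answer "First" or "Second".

W/L table (W = player to move can force a win):
i:   0  1  2  3  4  5  6  7  8  9 10 11 12 13 14
     L  W  L  W  L  W  L  W  L  W  L  W  L  W  L
Position 14 is L, so the second player wins.

Second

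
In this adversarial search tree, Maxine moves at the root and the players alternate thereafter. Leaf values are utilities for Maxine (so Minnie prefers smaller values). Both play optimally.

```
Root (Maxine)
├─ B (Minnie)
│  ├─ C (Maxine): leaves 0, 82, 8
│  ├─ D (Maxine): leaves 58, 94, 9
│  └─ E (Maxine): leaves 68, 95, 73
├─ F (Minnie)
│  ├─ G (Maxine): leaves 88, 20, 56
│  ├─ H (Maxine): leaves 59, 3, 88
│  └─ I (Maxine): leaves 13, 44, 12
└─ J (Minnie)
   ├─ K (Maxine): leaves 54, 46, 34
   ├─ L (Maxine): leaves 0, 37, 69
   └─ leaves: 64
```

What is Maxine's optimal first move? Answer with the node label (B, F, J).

C (Maxine): max(0, 82, 8) = 82
D (Maxine): max(58, 94, 9) = 94
E (Maxine): max(68, 95, 73) = 95
B (Minnie): min(82, 94, 95) = 82
G (Maxine): max(88, 20, 56) = 88
H (Maxine): max(59, 3, 88) = 88
I (Maxine): max(13, 44, 12) = 44
F (Minnie): min(88, 88, 44) = 44
K (Maxine): max(54, 46, 34) = 54
L (Maxine): max(0, 37, 69) = 69
J (Minnie): min(54, 69, 64) = 54
Root (Maxine): max(82, 44, 54) = 82
Maxine picks the child with the highest value: B (value 82).

B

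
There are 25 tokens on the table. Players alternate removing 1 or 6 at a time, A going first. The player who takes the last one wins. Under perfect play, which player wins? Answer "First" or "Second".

Compute winning (W) and losing (L) positions by backward induction:
i:   0  1  2  3  4  5  6  7  8  9 10 11 12 13 14 15 16 17 18 19 20 21 22 23 24 25
     L  W  L  W  L  W  W  L  W  L  W  L  W  W  L  W  L  W  L  W  W  L  W  L  W  L
Position 25 is L, so the second player wins.

Second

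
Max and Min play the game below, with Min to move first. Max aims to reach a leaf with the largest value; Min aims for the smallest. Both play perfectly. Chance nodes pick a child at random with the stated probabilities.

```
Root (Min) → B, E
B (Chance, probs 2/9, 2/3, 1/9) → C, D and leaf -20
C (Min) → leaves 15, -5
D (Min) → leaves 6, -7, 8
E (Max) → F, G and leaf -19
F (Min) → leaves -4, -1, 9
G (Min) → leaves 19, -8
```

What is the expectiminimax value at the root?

C (Min): min(15, -5) = -5
D (Min): min(6, -7, 8) = -7
B (Chance): 2/9·-5 + 2/3·-7 + 1/9·-20 = -8
F (Min): min(-4, -1, 9) = -4
G (Min): min(19, -8) = -8
E (Max): max(-4, -8, -19) = -4
Root (Min): min(-8, -4) = -8

-8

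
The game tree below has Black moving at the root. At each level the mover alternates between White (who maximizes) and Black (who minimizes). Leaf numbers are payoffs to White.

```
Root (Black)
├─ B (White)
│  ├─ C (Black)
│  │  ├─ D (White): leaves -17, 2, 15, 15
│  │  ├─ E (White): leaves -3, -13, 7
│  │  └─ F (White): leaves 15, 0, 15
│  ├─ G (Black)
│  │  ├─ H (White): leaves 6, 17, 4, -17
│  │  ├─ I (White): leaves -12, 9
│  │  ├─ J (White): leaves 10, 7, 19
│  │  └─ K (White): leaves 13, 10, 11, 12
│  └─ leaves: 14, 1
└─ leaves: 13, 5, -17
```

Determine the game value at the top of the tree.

-17

D (White): max(-17, 2, 15, 15) = 15
E (White): max(-3, -13, 7) = 7
F (White): max(15, 0, 15) = 15
C (Black): min(15, 7, 15) = 7
H (White): max(6, 17, 4, -17) = 17
I (White): max(-12, 9) = 9
J (White): max(10, 7, 19) = 19
K (White): max(13, 10, 11, 12) = 13
G (Black): min(17, 9, 19, 13) = 9
B (White): max(7, 9, 14, 1) = 14
Root (Black): min(14, 13, 5, -17) = -17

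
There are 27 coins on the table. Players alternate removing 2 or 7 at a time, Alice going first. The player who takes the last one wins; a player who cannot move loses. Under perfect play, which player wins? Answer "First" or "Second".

i:   0  1  2  3  4  5  6  7  8  9 10 11 12 13 14 15 16 17 18 19 20 21 22 23 24 25 26 27
     L  L  W  W  L  L  W  W  W  L  L  W  W  L  L  W  W  W  L  L  W  W  L  L  W  W  W  L
Position 27 is L, so the second player wins.

Second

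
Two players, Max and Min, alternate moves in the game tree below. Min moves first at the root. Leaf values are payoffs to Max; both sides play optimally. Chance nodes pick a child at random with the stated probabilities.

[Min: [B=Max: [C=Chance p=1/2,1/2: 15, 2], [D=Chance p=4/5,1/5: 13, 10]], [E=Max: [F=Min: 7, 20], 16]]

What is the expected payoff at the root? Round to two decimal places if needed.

12.4

C (Chance): 1/2·15 + 1/2·2 = 8.5
D (Chance): 4/5·13 + 1/5·10 = 12.4
B (Max): max(8.5, 12.4) = 12.4
F (Min): min(7, 20) = 7
E (Max): max(7, 16) = 16
Root (Min): min(12.4, 16) = 12.4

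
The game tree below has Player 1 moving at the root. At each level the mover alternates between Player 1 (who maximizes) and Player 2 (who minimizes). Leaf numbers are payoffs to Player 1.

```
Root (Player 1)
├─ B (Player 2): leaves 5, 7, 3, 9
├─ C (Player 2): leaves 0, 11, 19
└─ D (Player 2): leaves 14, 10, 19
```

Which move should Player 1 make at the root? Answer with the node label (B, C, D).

B (Player 2): min(5, 7, 3, 9) = 3
C (Player 2): min(0, 11, 19) = 0
D (Player 2): min(14, 10, 19) = 10
Root (Player 1): max(3, 0, 10) = 10
Player 1 picks the child with the highest value: D (value 10).

D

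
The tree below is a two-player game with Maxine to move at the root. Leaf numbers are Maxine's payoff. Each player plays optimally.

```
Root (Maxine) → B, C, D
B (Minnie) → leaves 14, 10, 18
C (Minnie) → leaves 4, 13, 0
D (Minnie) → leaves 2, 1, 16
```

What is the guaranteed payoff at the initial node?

10

B (Minnie): min(14, 10, 18) = 10
C (Minnie): min(4, 13, 0) = 0
D (Minnie): min(2, 1, 16) = 1
Root (Maxine): max(10, 0, 1) = 10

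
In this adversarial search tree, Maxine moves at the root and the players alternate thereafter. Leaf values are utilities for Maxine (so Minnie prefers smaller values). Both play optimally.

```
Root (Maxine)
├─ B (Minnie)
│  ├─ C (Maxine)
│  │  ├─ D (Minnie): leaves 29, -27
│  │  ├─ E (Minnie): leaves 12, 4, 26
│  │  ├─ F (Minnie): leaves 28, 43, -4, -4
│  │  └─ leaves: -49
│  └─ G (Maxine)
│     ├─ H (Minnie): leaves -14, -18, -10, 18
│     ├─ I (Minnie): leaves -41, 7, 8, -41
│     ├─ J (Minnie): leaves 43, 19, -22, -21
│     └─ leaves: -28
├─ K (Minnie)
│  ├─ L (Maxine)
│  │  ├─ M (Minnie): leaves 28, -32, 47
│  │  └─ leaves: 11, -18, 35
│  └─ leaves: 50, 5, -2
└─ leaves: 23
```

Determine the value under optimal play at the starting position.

D (Minnie): min(29, -27) = -27
E (Minnie): min(12, 4, 26) = 4
F (Minnie): min(28, 43, -4, -4) = -4
C (Maxine): max(-27, 4, -4, -49) = 4
H (Minnie): min(-14, -18, -10, 18) = -18
I (Minnie): min(-41, 7, 8, -41) = -41
J (Minnie): min(43, 19, -22, -21) = -22
G (Maxine): max(-18, -41, -22, -28) = -18
B (Minnie): min(4, -18) = -18
M (Minnie): min(28, -32, 47) = -32
L (Maxine): max(-32, 11, -18, 35) = 35
K (Minnie): min(35, 50, 5, -2) = -2
Root (Maxine): max(-18, -2, 23) = 23

23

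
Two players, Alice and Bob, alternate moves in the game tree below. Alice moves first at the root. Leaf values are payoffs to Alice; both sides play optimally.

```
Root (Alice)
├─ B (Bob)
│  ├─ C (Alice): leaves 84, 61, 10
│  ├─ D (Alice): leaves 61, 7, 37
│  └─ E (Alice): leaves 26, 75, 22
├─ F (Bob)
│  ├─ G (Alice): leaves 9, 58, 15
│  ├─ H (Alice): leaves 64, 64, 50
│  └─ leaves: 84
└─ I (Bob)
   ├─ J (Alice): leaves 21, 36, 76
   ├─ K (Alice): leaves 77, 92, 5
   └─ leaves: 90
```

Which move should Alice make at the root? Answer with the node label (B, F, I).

I

C (Alice): max(84, 61, 10) = 84
D (Alice): max(61, 7, 37) = 61
E (Alice): max(26, 75, 22) = 75
B (Bob): min(84, 61, 75) = 61
G (Alice): max(9, 58, 15) = 58
H (Alice): max(64, 64, 50) = 64
F (Bob): min(58, 64, 84) = 58
J (Alice): max(21, 36, 76) = 76
K (Alice): max(77, 92, 5) = 92
I (Bob): min(76, 92, 90) = 76
Root (Alice): max(61, 58, 76) = 76
Alice picks the child with the highest value: I (value 76).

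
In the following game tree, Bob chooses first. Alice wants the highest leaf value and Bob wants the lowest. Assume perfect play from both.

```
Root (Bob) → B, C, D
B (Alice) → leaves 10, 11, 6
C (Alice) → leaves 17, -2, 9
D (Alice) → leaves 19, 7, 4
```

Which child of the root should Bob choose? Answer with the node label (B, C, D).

B

B (Alice): max(10, 11, 6) = 11
C (Alice): max(17, -2, 9) = 17
D (Alice): max(19, 7, 4) = 19
Root (Bob): min(11, 17, 19) = 11
Bob picks the child with the lowest value: B (value 11).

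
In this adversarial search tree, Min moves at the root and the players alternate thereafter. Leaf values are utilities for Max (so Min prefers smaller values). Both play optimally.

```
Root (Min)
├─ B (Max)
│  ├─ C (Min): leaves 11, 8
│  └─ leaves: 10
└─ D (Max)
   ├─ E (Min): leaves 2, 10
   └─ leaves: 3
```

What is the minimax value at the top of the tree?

C (Min): min(11, 8) = 8
B (Max): max(8, 10) = 10
E (Min): min(2, 10) = 2
D (Max): max(2, 3) = 3
Root (Min): min(10, 3) = 3

3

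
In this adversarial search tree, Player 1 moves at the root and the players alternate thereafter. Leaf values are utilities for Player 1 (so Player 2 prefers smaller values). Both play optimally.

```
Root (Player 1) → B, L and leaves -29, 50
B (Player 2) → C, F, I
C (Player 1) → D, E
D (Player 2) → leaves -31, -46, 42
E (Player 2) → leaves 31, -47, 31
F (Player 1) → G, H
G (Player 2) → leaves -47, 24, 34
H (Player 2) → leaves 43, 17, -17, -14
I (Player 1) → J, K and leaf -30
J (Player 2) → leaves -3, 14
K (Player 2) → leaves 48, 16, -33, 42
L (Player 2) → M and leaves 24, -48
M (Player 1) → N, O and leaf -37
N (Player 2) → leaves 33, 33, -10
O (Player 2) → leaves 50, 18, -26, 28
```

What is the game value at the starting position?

D (Player 2): min(-31, -46, 42) = -46
E (Player 2): min(31, -47, 31) = -47
C (Player 1): max(-46, -47) = -46
G (Player 2): min(-47, 24, 34) = -47
H (Player 2): min(43, 17, -17, -14) = -17
F (Player 1): max(-47, -17) = -17
J (Player 2): min(-3, 14) = -3
K (Player 2): min(48, 16, -33, 42) = -33
I (Player 1): max(-3, -33, -30) = -3
B (Player 2): min(-46, -17, -3) = -46
N (Player 2): min(33, 33, -10) = -10
O (Player 2): min(50, 18, -26, 28) = -26
M (Player 1): max(-10, -26, -37) = -10
L (Player 2): min(-10, 24, -48) = -48
Root (Player 1): max(-46, -48, -29, 50) = 50

50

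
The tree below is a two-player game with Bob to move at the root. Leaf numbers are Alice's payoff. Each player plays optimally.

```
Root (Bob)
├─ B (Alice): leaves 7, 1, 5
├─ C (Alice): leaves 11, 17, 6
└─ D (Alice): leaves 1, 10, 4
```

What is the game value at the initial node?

7

B (Alice): max(7, 1, 5) = 7
C (Alice): max(11, 17, 6) = 17
D (Alice): max(1, 10, 4) = 10
Root (Bob): min(7, 17, 10) = 7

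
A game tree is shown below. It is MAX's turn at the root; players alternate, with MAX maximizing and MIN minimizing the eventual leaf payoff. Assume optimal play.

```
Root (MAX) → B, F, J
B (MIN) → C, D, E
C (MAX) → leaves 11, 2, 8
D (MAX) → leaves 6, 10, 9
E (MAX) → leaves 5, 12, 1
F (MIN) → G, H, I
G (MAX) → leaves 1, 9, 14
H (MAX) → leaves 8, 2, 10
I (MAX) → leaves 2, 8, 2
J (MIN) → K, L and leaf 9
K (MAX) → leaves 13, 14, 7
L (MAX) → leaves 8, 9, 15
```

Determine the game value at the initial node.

10

C (MAX): max(11, 2, 8) = 11
D (MAX): max(6, 10, 9) = 10
E (MAX): max(5, 12, 1) = 12
B (MIN): min(11, 10, 12) = 10
G (MAX): max(1, 9, 14) = 14
H (MAX): max(8, 2, 10) = 10
I (MAX): max(2, 8, 2) = 8
F (MIN): min(14, 10, 8) = 8
K (MAX): max(13, 14, 7) = 14
L (MAX): max(8, 9, 15) = 15
J (MIN): min(14, 15, 9) = 9
Root (MAX): max(10, 8, 9) = 10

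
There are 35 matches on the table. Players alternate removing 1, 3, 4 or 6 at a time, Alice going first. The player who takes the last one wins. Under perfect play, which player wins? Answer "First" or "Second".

Second

Compute winning (W) and losing (L) positions by backward induction:
i:   0  1  2  3  4  5  6  7  8  9 10 11 12 13 14 15 16 17 18 19 20 21 22 23 24 25 26 27 28 29 30 31 32 33 34 35
     L  W  L  W  W  W  W  L  W  L  W  W  W  W  L  W  L  W  W  W  W  L  W  L  W  W  W  W  L  W  L  W  W  W  W  L
Position 35 is L, so the second player wins.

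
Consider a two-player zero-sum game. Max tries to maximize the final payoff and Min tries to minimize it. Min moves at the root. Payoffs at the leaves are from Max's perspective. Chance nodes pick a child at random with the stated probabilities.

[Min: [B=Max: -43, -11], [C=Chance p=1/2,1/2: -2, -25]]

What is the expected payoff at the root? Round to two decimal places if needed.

-13.5

B (Max): max(-43, -11) = -11
C (Chance): 1/2·-2 + 1/2·-25 = -13.5
Root (Min): min(-11, -13.5) = -13.5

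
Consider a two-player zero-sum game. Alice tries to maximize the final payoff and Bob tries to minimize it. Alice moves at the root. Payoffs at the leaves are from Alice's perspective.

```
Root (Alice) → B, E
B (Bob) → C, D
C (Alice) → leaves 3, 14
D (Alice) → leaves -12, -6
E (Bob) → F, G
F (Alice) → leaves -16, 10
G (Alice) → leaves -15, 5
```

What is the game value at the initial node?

C (Alice): max(3, 14) = 14
D (Alice): max(-12, -6) = -6
B (Bob): min(14, -6) = -6
F (Alice): max(-16, 10) = 10
G (Alice): max(-15, 5) = 5
E (Bob): min(10, 5) = 5
Root (Alice): max(-6, 5) = 5

5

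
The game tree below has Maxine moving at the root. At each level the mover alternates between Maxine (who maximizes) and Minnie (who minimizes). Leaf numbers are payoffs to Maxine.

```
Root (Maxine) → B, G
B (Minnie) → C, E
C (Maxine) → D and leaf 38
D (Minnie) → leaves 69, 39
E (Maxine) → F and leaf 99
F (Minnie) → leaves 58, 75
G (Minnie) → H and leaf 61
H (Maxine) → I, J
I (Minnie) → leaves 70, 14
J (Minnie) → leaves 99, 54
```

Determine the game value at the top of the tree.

D (Minnie): min(69, 39) = 39
C (Maxine): max(39, 38) = 39
F (Minnie): min(58, 75) = 58
E (Maxine): max(58, 99) = 99
B (Minnie): min(39, 99) = 39
I (Minnie): min(70, 14) = 14
J (Minnie): min(99, 54) = 54
H (Maxine): max(14, 54) = 54
G (Minnie): min(54, 61) = 54
Root (Maxine): max(39, 54) = 54

54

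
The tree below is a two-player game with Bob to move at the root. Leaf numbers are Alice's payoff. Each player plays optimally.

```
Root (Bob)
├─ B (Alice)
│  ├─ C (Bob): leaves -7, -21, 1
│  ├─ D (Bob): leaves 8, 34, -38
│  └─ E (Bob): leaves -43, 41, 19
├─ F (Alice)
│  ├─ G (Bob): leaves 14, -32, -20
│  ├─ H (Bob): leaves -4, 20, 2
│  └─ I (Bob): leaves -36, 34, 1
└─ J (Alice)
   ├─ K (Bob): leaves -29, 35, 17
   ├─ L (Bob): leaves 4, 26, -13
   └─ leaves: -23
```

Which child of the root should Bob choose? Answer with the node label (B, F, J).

B

C (Bob): min(-7, -21, 1) = -21
D (Bob): min(8, 34, -38) = -38
E (Bob): min(-43, 41, 19) = -43
B (Alice): max(-21, -38, -43) = -21
G (Bob): min(14, -32, -20) = -32
H (Bob): min(-4, 20, 2) = -4
I (Bob): min(-36, 34, 1) = -36
F (Alice): max(-32, -4, -36) = -4
K (Bob): min(-29, 35, 17) = -29
L (Bob): min(4, 26, -13) = -13
J (Alice): max(-29, -13, -23) = -13
Root (Bob): min(-21, -4, -13) = -21
Bob picks the child with the lowest value: B (value -21).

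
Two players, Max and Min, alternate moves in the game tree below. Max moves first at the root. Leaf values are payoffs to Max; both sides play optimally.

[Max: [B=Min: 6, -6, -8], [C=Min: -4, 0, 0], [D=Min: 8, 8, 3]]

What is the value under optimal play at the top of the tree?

3

B (Min): min(6, -6, -8) = -8
C (Min): min(-4, 0, 0) = -4
D (Min): min(8, 8, 3) = 3
Root (Max): max(-8, -4, 3) = 3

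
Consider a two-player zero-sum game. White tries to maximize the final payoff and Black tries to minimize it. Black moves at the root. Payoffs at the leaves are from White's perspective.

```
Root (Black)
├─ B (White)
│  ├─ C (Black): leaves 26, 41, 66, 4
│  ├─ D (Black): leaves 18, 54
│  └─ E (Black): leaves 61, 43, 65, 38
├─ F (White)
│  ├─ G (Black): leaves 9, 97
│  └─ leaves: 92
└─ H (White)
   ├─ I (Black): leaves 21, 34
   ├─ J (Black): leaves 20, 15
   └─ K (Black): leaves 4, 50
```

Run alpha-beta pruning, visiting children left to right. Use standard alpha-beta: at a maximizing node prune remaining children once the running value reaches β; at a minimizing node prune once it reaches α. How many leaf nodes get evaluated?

17

C [α=-∞,β=+∞]: v=4
D [α=4,β=+∞]: v=18
E [α=18,β=+∞]: v=38
B [α=-∞,β=+∞]: v=38
G [α=-∞,β=38]: v=9
F [α=-∞,β=38]: v=92
I [α=-∞,β=38]: v=21
J [α=21,β=38]: v=20 after child 1 ≤ α → α-cutoff, skip 1
K [α=21,β=38]: v=4 after child 1 ≤ α → α-cutoff, skip 1
H [α=-∞,β=38]: v=21
Root [α=-∞,β=+∞]: v=21
Leaves evaluated: 17 of 19.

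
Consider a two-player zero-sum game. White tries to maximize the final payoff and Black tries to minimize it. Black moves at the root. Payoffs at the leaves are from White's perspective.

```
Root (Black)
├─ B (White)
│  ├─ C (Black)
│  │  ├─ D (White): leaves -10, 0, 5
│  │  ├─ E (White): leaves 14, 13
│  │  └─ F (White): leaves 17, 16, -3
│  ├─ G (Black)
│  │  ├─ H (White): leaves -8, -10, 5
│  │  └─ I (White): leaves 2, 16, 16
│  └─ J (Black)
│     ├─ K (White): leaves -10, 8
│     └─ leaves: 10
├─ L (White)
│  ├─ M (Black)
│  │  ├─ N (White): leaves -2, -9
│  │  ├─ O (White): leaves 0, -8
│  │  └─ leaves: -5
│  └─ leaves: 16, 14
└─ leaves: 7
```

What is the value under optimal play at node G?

5

H: max(-8, -10, 5) = 5
I: max(2, 16, 16) = 16
G: min(5, 16) = 5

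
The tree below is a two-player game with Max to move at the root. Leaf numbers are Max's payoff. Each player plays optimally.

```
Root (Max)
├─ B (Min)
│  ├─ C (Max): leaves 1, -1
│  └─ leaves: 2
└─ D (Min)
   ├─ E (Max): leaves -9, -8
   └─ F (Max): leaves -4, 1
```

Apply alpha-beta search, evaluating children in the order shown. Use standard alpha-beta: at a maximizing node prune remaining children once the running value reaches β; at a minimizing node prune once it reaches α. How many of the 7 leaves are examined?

C [α=-∞,β=+∞]: v=1
B [α=-∞,β=+∞]: v=1
E [α=1,β=+∞]: v=-8
D [α=1,β=+∞]: v=-8 after child 1 ≤ α → α-cutoff, skip 1
Root [α=-∞,β=+∞]: v=1
Leaves evaluated: 5 of 7.

5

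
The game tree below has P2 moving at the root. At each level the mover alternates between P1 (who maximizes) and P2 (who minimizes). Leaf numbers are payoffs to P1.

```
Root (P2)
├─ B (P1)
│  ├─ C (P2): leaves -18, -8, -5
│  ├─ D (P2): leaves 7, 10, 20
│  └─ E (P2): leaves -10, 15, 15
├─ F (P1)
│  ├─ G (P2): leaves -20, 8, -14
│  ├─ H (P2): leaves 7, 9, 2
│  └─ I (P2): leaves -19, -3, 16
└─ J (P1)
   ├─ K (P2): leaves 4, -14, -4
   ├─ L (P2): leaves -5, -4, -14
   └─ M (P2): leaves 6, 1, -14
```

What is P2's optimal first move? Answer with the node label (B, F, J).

J

C (P2): min(-18, -8, -5) = -18
D (P2): min(7, 10, 20) = 7
E (P2): min(-10, 15, 15) = -10
B (P1): max(-18, 7, -10) = 7
G (P2): min(-20, 8, -14) = -20
H (P2): min(7, 9, 2) = 2
I (P2): min(-19, -3, 16) = -19
F (P1): max(-20, 2, -19) = 2
K (P2): min(4, -14, -4) = -14
L (P2): min(-5, -4, -14) = -14
M (P2): min(6, 1, -14) = -14
J (P1): max(-14, -14, -14) = -14
Root (P2): min(7, 2, -14) = -14
P2 picks the child with the lowest value: J (value -14).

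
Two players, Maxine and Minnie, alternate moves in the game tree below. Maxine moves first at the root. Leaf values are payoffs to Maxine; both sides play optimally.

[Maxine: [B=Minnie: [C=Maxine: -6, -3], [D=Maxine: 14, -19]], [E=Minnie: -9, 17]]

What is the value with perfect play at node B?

C: max(-6, -3) = -3
D: max(14, -19) = 14
B: min(-3, 14) = -3

-3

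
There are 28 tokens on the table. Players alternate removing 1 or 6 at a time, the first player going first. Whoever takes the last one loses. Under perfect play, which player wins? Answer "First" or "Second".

W/L table (W = player to move can force a win):
i:   0  1  2  3  4  5  6  7  8  9 10 11 12 13 14 15 16 17 18 19 20 21 22 23 24 25 26 27 28
     W  L  W  L  W  L  W  W  L  W  L  W  L  W  W  L  W  L  W  L  W  W  L  W  L  W  L  W  W
Position 28 is W, so the first player wins.

First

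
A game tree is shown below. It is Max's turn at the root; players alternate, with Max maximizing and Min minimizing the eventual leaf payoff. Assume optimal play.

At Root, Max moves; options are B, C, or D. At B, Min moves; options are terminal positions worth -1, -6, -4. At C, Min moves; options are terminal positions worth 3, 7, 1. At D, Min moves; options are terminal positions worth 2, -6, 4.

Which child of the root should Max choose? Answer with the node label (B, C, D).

B (Min): min(-1, -6, -4) = -6
C (Min): min(3, 7, 1) = 1
D (Min): min(2, -6, 4) = -6
Root (Max): max(-6, 1, -6) = 1
Max picks the child with the highest value: C (value 1).

C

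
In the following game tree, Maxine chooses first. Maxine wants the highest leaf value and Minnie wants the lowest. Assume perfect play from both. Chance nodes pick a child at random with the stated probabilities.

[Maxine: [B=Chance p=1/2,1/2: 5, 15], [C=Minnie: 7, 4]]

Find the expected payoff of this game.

10

B (Chance): 1/2·5 + 1/2·15 = 10
C (Minnie): min(7, 4) = 4
Root (Maxine): max(10, 4) = 10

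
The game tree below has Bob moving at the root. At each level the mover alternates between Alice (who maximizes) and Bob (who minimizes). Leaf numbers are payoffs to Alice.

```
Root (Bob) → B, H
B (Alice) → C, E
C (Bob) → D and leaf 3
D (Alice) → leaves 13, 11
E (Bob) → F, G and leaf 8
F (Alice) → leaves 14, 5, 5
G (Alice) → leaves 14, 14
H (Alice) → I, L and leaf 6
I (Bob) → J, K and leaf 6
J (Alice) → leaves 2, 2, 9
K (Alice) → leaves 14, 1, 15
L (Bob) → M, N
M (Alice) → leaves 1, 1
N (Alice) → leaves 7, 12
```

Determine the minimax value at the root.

6

D (Alice): max(13, 11) = 13
C (Bob): min(13, 3) = 3
F (Alice): max(14, 5, 5) = 14
G (Alice): max(14, 14) = 14
E (Bob): min(14, 14, 8) = 8
B (Alice): max(3, 8) = 8
J (Alice): max(2, 2, 9) = 9
K (Alice): max(14, 1, 15) = 15
I (Bob): min(9, 15, 6) = 6
M (Alice): max(1, 1) = 1
N (Alice): max(7, 12) = 12
L (Bob): min(1, 12) = 1
H (Alice): max(6, 1, 6) = 6
Root (Bob): min(8, 6) = 6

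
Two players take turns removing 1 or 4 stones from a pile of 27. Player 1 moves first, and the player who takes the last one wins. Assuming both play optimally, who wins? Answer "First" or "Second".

Mark each pile size as W (mover wins) or L (mover loses):
i:   0  1  2  3  4  5  6  7  8  9 10 11 12 13 14 15 16 17 18 19 20 21 22 23 24 25 26 27
     L  W  L  W  W  L  W  L  W  W  L  W  L  W  W  L  W  L  W  W  L  W  L  W  W  L  W  L
Position 27 is L, so the second player wins.

Second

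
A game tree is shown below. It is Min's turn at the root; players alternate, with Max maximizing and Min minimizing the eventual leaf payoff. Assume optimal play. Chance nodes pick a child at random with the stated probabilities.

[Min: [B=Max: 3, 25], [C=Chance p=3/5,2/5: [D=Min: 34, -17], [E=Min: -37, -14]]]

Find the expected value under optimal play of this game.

B (Max): max(3, 25) = 25
D (Min): min(34, -17) = -17
E (Min): min(-37, -14) = -37
C (Chance): 3/5·-17 + 2/5·-37 = -25
Root (Min): min(25, -25) = -25

-25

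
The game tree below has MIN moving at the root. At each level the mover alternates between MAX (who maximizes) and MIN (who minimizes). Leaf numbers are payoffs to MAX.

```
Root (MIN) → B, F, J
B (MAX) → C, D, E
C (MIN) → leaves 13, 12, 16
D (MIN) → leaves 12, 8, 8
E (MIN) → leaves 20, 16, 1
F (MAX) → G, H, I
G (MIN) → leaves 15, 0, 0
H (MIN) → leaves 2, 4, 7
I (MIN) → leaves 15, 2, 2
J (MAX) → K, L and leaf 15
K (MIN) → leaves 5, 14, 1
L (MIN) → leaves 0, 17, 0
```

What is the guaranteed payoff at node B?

12

C: min(13, 12, 16) = 12
D: min(12, 8, 8) = 8
E: min(20, 16, 1) = 1
B: max(12, 8, 1) = 12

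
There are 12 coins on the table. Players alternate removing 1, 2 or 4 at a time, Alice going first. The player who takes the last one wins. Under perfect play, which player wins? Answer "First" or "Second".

Compute winning (W) and losing (L) positions by backward induction:
i:   0  1  2  3  4  5  6  7  8  9 10 11 12
     L  W  W  L  W  W  L  W  W  L  W  W  L
Position 12 is L, so the second player wins.

Second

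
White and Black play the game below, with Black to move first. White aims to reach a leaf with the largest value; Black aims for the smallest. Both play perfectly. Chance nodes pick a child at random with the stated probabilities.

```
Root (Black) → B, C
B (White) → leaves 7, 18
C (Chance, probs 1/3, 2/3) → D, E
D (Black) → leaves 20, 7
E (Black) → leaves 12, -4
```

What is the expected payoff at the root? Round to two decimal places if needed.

B (White): max(7, 18) = 18
D (Black): min(20, 7) = 7
E (Black): min(12, -4) = -4
C (Chance): 1/3·7 + 2/3·-4 = -0.33
Root (Black): min(18, -0.33) = -0.33

-0.33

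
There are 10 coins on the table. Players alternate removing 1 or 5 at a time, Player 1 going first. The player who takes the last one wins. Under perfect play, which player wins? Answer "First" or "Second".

W/L table (W = player to move can force a win):
i:   0  1  2  3  4  5  6  7  8  9 10
     L  W  L  W  L  W  L  W  L  W  L
Position 10 is L, so the second player wins.

Second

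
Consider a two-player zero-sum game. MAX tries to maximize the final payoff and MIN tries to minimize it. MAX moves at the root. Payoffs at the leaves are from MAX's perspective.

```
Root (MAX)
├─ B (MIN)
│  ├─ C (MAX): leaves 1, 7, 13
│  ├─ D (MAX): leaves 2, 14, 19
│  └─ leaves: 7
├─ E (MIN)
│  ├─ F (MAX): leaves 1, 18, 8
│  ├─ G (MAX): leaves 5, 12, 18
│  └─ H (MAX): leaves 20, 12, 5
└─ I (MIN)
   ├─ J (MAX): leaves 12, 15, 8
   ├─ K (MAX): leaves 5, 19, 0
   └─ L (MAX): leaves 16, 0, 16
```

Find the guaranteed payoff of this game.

18

C (MAX): max(1, 7, 13) = 13
D (MAX): max(2, 14, 19) = 19
B (MIN): min(13, 19, 7) = 7
F (MAX): max(1, 18, 8) = 18
G (MAX): max(5, 12, 18) = 18
H (MAX): max(20, 12, 5) = 20
E (MIN): min(18, 18, 20) = 18
J (MAX): max(12, 15, 8) = 15
K (MAX): max(5, 19, 0) = 19
L (MAX): max(16, 0, 16) = 16
I (MIN): min(15, 19, 16) = 15
Root (MAX): max(7, 18, 15) = 18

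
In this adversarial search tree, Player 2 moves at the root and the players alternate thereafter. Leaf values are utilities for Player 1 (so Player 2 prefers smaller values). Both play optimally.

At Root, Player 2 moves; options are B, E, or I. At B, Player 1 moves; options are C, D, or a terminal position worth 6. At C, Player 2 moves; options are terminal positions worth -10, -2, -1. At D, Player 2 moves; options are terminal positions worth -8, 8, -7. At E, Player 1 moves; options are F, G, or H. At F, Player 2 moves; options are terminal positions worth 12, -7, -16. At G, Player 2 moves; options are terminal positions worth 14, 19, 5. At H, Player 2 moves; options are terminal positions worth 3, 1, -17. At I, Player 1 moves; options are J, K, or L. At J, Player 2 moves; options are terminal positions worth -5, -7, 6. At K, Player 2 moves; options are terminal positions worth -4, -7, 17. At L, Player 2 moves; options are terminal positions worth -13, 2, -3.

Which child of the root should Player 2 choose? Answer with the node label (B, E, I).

I

C (Player 2): min(-10, -2, -1) = -10
D (Player 2): min(-8, 8, -7) = -8
B (Player 1): max(-10, -8, 6) = 6
F (Player 2): min(12, -7, -16) = -16
G (Player 2): min(14, 19, 5) = 5
H (Player 2): min(3, 1, -17) = -17
E (Player 1): max(-16, 5, -17) = 5
J (Player 2): min(-5, -7, 6) = -7
K (Player 2): min(-4, -7, 17) = -7
L (Player 2): min(-13, 2, -3) = -13
I (Player 1): max(-7, -7, -13) = -7
Root (Player 2): min(6, 5, -7) = -7
Player 2 picks the child with the lowest value: I (value -7).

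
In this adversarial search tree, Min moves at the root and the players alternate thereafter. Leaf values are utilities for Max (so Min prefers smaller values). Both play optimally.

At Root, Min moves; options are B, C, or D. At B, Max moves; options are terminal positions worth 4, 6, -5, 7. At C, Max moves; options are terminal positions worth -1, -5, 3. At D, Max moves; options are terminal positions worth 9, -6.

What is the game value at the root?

B (Max): max(4, 6, -5, 7) = 7
C (Max): max(-1, -5, 3) = 3
D (Max): max(9, -6) = 9
Root (Min): min(7, 3, 9) = 3

3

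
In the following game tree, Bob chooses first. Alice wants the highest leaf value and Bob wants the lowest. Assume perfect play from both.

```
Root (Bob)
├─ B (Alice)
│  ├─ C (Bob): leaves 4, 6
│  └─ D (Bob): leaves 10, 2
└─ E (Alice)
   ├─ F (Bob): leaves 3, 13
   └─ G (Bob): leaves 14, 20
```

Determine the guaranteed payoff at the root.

4

C (Bob): min(4, 6) = 4
D (Bob): min(10, 2) = 2
B (Alice): max(4, 2) = 4
F (Bob): min(3, 13) = 3
G (Bob): min(14, 20) = 14
E (Alice): max(3, 14) = 14
Root (Bob): min(4, 14) = 4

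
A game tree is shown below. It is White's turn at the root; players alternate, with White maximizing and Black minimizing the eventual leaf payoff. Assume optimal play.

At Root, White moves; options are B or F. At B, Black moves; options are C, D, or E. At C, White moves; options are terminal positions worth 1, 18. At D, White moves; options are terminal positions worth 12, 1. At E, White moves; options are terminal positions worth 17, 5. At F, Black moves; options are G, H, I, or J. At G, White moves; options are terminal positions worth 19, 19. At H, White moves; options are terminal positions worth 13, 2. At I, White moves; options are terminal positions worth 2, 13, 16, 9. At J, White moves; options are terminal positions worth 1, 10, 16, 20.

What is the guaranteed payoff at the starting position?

C (White): max(1, 18) = 18
D (White): max(12, 1) = 12
E (White): max(17, 5) = 17
B (Black): min(18, 12, 17) = 12
G (White): max(19, 19) = 19
H (White): max(13, 2) = 13
I (White): max(2, 13, 16, 9) = 16
J (White): max(1, 10, 16, 20) = 20
F (Black): min(19, 13, 16, 20) = 13
Root (White): max(12, 13) = 13

13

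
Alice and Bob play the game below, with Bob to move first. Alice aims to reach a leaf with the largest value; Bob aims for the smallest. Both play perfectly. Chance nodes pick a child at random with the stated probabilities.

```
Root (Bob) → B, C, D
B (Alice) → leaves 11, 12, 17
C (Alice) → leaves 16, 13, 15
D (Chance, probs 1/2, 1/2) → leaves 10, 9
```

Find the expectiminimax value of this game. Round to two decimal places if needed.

9.5

B (Alice): max(11, 12, 17) = 17
C (Alice): max(16, 13, 15) = 16
D (Chance): 1/2·10 + 1/2·9 = 9.5
Root (Bob): min(17, 16, 9.5) = 9.5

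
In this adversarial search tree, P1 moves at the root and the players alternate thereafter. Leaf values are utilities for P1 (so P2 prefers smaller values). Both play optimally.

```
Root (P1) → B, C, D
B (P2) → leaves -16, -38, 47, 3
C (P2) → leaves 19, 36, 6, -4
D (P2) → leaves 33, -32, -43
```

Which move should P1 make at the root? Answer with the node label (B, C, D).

B (P2): min(-16, -38, 47, 3) = -38
C (P2): min(19, 36, 6, -4) = -4
D (P2): min(33, -32, -43) = -43
Root (P1): max(-38, -4, -43) = -4
P1 picks the child with the highest value: C (value -4).

C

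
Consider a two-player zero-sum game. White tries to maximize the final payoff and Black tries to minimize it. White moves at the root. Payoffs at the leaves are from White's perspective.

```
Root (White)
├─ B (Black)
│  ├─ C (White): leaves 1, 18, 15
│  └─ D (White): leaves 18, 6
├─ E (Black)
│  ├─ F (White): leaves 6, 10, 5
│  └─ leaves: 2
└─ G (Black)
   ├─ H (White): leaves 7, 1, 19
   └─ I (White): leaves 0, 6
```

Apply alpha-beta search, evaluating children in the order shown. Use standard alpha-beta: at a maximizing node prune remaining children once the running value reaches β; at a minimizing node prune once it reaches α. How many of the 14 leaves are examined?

12

C [α=-∞,β=+∞]: v=18
D [α=-∞,β=18]: v=18 after child 1 ≥ β → β-cutoff, skip 1
B [α=-∞,β=+∞]: v=18
F [α=18,β=+∞]: v=10
E [α=18,β=+∞]: v=10 after child 1 ≤ α → α-cutoff, skip 1
H [α=18,β=+∞]: v=19
I [α=18,β=19]: v=6
G [α=18,β=+∞]: v=6
Root [α=-∞,β=+∞]: v=18
Leaves evaluated: 12 of 14.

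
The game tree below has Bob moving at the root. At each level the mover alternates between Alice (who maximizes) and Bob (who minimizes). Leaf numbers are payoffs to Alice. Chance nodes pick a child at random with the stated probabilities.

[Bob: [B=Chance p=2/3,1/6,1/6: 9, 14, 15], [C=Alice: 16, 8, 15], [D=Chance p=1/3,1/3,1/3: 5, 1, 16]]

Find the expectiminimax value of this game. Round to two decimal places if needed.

7.33

B (Chance): 2/3·9 + 1/6·14 + 1/6·15 = 10.83
C (Alice): max(16, 8, 15) = 16
D (Chance): 1/3·5 + 1/3·1 + 1/3·16 = 7.33
Root (Bob): min(10.83, 16, 7.33) = 7.33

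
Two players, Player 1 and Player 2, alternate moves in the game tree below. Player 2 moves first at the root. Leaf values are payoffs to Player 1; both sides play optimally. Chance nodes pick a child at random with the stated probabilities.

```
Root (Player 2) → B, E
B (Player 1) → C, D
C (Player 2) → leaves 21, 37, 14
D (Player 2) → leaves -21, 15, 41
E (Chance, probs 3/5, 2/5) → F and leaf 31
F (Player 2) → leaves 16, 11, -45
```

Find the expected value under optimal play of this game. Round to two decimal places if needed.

-14.6

C (Player 2): min(21, 37, 14) = 14
D (Player 2): min(-21, 15, 41) = -21
B (Player 1): max(14, -21) = 14
F (Player 2): min(16, 11, -45) = -45
E (Chance): 3/5·-45 + 2/5·31 = -14.6
Root (Player 2): min(14, -14.6) = -14.6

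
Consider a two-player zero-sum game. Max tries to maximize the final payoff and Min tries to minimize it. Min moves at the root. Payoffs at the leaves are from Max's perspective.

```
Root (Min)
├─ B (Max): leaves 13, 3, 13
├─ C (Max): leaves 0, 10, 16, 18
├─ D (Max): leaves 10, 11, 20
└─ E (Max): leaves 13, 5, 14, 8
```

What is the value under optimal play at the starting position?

B (Max): max(13, 3, 13) = 13
C (Max): max(0, 10, 16, 18) = 18
D (Max): max(10, 11, 20) = 20
E (Max): max(13, 5, 14, 8) = 14
Root (Min): min(13, 18, 20, 14) = 13

13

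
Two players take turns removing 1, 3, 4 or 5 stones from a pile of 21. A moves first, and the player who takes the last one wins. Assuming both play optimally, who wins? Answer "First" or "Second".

First

Compute winning (W) and losing (L) positions by backward induction:
i:   0  1  2  3  4  5  6  7  8  9 10 11 12 13 14 15 16 17 18 19 20 21
     L  W  L  W  W  W  W  W  L  W  L  W  W  W  W  W  L  W  L  W  W  W
Position 21 is W, so the first player wins.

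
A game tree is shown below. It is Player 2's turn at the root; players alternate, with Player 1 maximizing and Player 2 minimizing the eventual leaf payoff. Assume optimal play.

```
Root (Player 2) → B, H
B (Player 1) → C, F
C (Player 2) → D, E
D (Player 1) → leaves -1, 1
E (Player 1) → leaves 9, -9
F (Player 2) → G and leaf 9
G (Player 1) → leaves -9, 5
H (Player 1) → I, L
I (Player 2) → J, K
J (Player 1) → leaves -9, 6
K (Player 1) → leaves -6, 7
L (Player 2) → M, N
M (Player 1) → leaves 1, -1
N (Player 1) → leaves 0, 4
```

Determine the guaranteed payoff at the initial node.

D (Player 1): max(-1, 1) = 1
E (Player 1): max(9, -9) = 9
C (Player 2): min(1, 9) = 1
G (Player 1): max(-9, 5) = 5
F (Player 2): min(5, 9) = 5
B (Player 1): max(1, 5) = 5
J (Player 1): max(-9, 6) = 6
K (Player 1): max(-6, 7) = 7
I (Player 2): min(6, 7) = 6
M (Player 1): max(1, -1) = 1
N (Player 1): max(0, 4) = 4
L (Player 2): min(1, 4) = 1
H (Player 1): max(6, 1) = 6
Root (Player 2): min(5, 6) = 5

5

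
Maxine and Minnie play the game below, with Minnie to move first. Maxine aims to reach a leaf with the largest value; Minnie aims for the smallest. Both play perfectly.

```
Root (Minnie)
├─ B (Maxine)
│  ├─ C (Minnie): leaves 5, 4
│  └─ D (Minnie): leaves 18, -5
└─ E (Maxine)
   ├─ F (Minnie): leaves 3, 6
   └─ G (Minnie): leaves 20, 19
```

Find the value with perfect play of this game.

C (Minnie): min(5, 4) = 4
D (Minnie): min(18, -5) = -5
B (Maxine): max(4, -5) = 4
F (Minnie): min(3, 6) = 3
G (Minnie): min(20, 19) = 19
E (Maxine): max(3, 19) = 19
Root (Minnie): min(4, 19) = 4

4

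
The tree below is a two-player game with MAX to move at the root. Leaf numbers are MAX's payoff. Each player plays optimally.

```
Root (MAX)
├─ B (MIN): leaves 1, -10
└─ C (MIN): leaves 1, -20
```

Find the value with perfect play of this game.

B (MIN): min(1, -10) = -10
C (MIN): min(1, -20) = -20
Root (MAX): max(-10, -20) = -10

-10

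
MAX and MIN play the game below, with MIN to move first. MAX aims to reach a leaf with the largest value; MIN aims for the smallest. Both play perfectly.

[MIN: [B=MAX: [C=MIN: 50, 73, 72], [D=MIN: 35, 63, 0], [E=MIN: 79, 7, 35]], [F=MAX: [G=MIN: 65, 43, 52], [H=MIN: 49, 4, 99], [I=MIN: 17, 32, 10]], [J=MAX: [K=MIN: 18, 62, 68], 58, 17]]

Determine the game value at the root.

43

C (MIN): min(50, 73, 72) = 50
D (MIN): min(35, 63, 0) = 0
E (MIN): min(79, 7, 35) = 7
B (MAX): max(50, 0, 7) = 50
G (MIN): min(65, 43, 52) = 43
H (MIN): min(49, 4, 99) = 4
I (MIN): min(17, 32, 10) = 10
F (MAX): max(43, 4, 10) = 43
K (MIN): min(18, 62, 68) = 18
J (MAX): max(18, 58, 17) = 58
Root (MIN): min(50, 43, 58) = 43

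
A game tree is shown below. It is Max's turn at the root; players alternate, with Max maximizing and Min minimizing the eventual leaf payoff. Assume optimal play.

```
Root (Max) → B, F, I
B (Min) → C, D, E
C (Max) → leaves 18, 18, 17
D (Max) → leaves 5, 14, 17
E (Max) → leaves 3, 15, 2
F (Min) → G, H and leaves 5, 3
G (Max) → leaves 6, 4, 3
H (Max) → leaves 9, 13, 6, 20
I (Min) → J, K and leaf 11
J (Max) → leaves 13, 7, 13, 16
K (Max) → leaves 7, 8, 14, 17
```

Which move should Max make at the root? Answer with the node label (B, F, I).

B

C (Max): max(18, 18, 17) = 18
D (Max): max(5, 14, 17) = 17
E (Max): max(3, 15, 2) = 15
B (Min): min(18, 17, 15) = 15
G (Max): max(6, 4, 3) = 6
H (Max): max(9, 13, 6, 20) = 20
F (Min): min(6, 20, 5, 3) = 3
J (Max): max(13, 7, 13, 16) = 16
K (Max): max(7, 8, 14, 17) = 17
I (Min): min(16, 17, 11) = 11
Root (Max): max(15, 3, 11) = 15
Max picks the child with the highest value: B (value 15).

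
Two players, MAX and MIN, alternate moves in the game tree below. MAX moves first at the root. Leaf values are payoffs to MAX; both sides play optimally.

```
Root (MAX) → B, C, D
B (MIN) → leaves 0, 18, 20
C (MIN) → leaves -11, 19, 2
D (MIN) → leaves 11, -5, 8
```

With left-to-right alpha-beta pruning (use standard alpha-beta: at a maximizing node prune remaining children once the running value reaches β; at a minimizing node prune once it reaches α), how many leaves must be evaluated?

6

B [α=-∞,β=+∞]: v=0
C [α=0,β=+∞]: v=-11 after child 1 ≤ α → α-cutoff, skip 2
D [α=0,β=+∞]: v=-5 after child 2 ≤ α → α-cutoff, skip 1
Root [α=-∞,β=+∞]: v=0
Leaves evaluated: 6 of 9.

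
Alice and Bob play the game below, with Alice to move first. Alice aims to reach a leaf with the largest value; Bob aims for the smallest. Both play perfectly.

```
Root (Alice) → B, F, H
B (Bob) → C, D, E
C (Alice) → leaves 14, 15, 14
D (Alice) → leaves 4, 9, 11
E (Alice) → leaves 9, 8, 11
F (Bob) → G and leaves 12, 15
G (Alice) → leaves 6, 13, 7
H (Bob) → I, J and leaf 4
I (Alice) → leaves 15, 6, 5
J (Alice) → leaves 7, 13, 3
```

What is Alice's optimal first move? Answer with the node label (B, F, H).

C (Alice): max(14, 15, 14) = 15
D (Alice): max(4, 9, 11) = 11
E (Alice): max(9, 8, 11) = 11
B (Bob): min(15, 11, 11) = 11
G (Alice): max(6, 13, 7) = 13
F (Bob): min(13, 12, 15) = 12
I (Alice): max(15, 6, 5) = 15
J (Alice): max(7, 13, 3) = 13
H (Bob): min(15, 13, 4) = 4
Root (Alice): max(11, 12, 4) = 12
Alice picks the child with the highest value: F (value 12).

F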